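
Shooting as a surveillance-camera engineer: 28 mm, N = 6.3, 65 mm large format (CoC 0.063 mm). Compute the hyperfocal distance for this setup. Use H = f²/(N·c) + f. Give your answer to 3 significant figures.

2.00 m

Hyperfocal distance H = f²/(N·c) + f = 28²/(6.3 × 0.063) + 28 = 784/0.3969 + 28 ≈ 2003.3 mm ≈ 2.00 m.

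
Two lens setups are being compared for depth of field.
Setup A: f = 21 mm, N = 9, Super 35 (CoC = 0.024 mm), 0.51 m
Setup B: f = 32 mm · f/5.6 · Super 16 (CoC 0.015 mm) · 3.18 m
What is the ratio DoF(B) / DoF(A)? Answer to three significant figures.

Setup A: H = 21²/(9×0.024) + 21 ≈ 2062.7 mm; DoF = Df − Dn = 670.62 − 411.45 ≈ 259.17 mm.
Setup B: H = 32²/(5.6×0.015) + 32 ≈ 12222.5 mm; DoF = Df − Dn = 4287.1 − 2527.4 ≈ 1759.7 mm.
Ratio = 1759.7 / 259.17 ≈ 6.79.

6.79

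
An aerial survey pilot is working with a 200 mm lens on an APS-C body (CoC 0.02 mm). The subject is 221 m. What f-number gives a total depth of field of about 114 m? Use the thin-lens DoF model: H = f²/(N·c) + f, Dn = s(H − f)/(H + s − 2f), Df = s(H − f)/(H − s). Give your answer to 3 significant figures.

Write h = H − f = f²/(N·c). The thin-lens limits are Dn = s·h/(h + (s−f)) and Df = s·h/(h − (s−f)), so DoF = Df − Dn = 2·s·(s−f)·h / (h² − (s−f)²).
That is a quadratic in h: DoF·h² − 2·s·(s−f)·h − DoF·(s−f)² = 0 ⇒ h = (s−f)·(s + √(s² + DoF²)) / DoF = 220800 × (221000 + √(221000² + 114000²)) / 114000 = 220800 × (221000 + 248670) / 114000 ≈ 909678 mm.
Then N = f²/(c·h) = 200² / (0.02 × 909678) = 40000 / 18194 ≈ 2.20.

f/2.20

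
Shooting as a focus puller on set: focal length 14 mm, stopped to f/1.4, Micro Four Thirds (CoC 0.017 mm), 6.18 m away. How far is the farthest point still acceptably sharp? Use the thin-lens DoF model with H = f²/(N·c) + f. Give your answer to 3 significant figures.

Hyperfocal distance H = f²/(N·c) + f = 14²/(1.4 × 0.017) + 14 = 196/0.0238 + 14 ≈ 8249.3 mm ≈ 8.249 m.
Far limit Df = s·(H − f)/(H − s) = 6180 × (8249.3 − 14) / (8249.3 − 6180) = 6180 × 8235.3 / 2069.3 ≈ 24595 mm ≈ 24.6 m.

24.6 m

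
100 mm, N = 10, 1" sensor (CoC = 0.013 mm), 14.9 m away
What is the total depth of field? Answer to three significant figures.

5.95 m

Hyperfocal distance H = f²/(N·c) + f = 100²/(10 × 0.013) + 100 = 10000/0.13 + 100 ≈ 77023.1 mm ≈ 77.02 m.
Near limit Dn = s·(H − f)/(H + s − 2f) = 14900 × (77023.1 − 100) / (77023.1 + 14900 − 2 × 100) = 14900 × 76923.1 / 91723.1 ≈ 12495.8 mm.
Far limit Df = s·(H − f)/(H − s) = 14900 × (77023.1 − 100) / (77023.1 − 14900) = 14900 × 76923.1 / 62123.1 ≈ 18449.7 mm.
Depth of field = Df − Dn = 18449.7 − 12495.8 ≈ 5953.9 mm ≈ 5.95 m.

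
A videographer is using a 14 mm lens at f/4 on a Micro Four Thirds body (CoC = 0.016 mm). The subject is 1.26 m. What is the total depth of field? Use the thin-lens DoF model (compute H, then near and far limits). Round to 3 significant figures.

Hyperfocal distance H = f²/(N·c) + f = 14²/(4 × 0.016) + 14 = 196/0.064 + 14 ≈ 3076.5 mm ≈ 3.076 m.
Near limit Dn = s·(H − f)/(H + s − 2f) = 1260 × (3076.5 − 14) / (3076.5 + 1260 − 2 × 14) = 1260 × 3062.5 / 4308.5 ≈ 895.6 mm.
Far limit Df = s·(H − f)/(H − s) = 1260 × (3076.5 − 14) / (3076.5 − 1260) = 1260 × 3062.5 / 1816.5 ≈ 2124.3 mm.
Depth of field = Df − Dn = 2124.3 − 895.6 ≈ 1228.7 mm ≈ 1.23 m.

1.23 m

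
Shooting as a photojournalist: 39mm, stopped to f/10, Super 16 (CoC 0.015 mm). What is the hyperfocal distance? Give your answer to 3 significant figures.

Hyperfocal distance H = f²/(N·c) + f = 39²/(10 × 0.015) + 39 = 1521/0.15 + 39 ≈ 10179.0 mm ≈ 10.2 m.

10.2 m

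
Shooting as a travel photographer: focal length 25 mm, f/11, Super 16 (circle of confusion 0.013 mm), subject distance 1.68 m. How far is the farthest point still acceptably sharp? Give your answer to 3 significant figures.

Hyperfocal distance H = f²/(N·c) + f = 25²/(11 × 0.013) + 25 = 625/0.143 + 25 ≈ 4395.6 mm ≈ 4.396 m.
Far limit Df = s·(H − f)/(H − s) = 1680 × (4395.6 − 25) / (4395.6 − 1680) = 1680 × 4370.6 / 2715.6 ≈ 2703.9 mm ≈ 2.70 m.

2.70 m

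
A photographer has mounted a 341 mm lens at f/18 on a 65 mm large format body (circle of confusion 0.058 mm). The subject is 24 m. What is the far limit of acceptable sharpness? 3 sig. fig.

Hyperfocal distance H = f²/(N·c) + f = 341²/(18 × 0.058) + 341 = 116281/1.044 + 341 ≈ 111721.3 mm ≈ 111.7 m.
Far limit Df = s·(H − f)/(H − s) = 24000 × (111721.3 − 341) / (111721.3 − 24000) = 24000 × 111380.3 / 87721.3 ≈ 30473 mm ≈ 30.5 m.

30.5 m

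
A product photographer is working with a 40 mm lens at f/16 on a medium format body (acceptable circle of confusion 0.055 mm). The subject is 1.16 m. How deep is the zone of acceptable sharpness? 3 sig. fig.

2.30 m

Hyperfocal distance H = f²/(N·c) + f = 40²/(16 × 0.055) + 40 = 1600/0.88 + 40 ≈ 1858.2 mm ≈ 1.858 m.
Near limit Dn = s·(H − f)/(H + s − 2f) = 1160 × (1858.2 − 40) / (1858.2 + 1160 − 2 × 40) = 1160 × 1818.2 / 2938.2 ≈ 717.8 mm.
Far limit Df = s·(H − f)/(H − s) = 1160 × (1858.2 − 40) / (1858.2 − 1160) = 1160 × 1818.2 / 698.2 ≈ 3020.8 mm.
Depth of field = Df − Dn = 3020.8 − 717.8 ≈ 2303.0 mm ≈ 2.30 m.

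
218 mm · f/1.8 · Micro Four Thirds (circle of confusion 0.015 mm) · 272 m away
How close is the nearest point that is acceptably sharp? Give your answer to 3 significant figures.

236 m

Hyperfocal distance H = f²/(N·c) + f = 218²/(1.8 × 0.015) + 218 = 47524/0.027 + 218 ≈ 1760366.1 mm ≈ 1760 m.
Near limit Dn = s·(H − f)/(H + s − 2f) = 272000 × (1760366.1 − 218) / (1760366.1 + 272000 − 2 × 218) = 272000 × 1760148.1 / 2031930.1 ≈ 235618 mm ≈ 236 m.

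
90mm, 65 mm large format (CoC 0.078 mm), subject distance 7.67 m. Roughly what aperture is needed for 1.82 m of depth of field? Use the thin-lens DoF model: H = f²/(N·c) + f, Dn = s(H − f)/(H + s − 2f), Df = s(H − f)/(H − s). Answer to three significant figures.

Write h = H − f = f²/(N·c). The thin-lens limits are Dn = s·h/(h + (s−f)) and Df = s·h/(h − (s−f)), so DoF = Df − Dn = 2·s·(s−f)·h / (h² − (s−f)²).
That is a quadratic in h: DoF·h² − 2·s·(s−f)·h − DoF·(s−f)² = 0 ⇒ h = (s−f)·(s + √(s² + DoF²)) / DoF = 7580 × (7670 + √(7670² + 1820²)) / 1820 = 7580 × (7670 + 7882.98) / 1820 ≈ 64776 mm.
Then N = f²/(c·h) = 90² / (0.078 × 64776) = 8100 / 5052.5 ≈ 1.60.

f/1.60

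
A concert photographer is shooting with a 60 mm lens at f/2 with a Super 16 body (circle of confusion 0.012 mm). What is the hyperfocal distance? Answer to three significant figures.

150 m

Hyperfocal distance H = f²/(N·c) + f = 60²/(2 × 0.012) + 60 = 3600/0.024 + 60 ≈ 150060.0 mm ≈ 150 m.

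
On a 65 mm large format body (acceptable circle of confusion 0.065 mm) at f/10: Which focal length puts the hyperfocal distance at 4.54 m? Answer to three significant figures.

From H = f²/(N·c) + f, with f ≪ H: f ≈ √(H·N·c) = √(4540 × 10 × 0.065) = √2951.0 ≈ 54.32 mm.
Exact: f² + N·c·f − N·c·H = 0 ⇒ f = (−N·c + √((N·c)² + 4·N·c·H))/2 = (−0.65 + √11804)/2 ≈ 53.999 mm ≈ 54.0 mm.

54.0 mm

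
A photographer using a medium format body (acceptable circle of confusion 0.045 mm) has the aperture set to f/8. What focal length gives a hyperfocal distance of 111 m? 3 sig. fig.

From H = f²/(N·c) + f, with f ≪ H: f ≈ √(H·N·c) = √(111000 × 8 × 0.045) = √39960 ≈ 199.9 mm.
The +f correction barely moves this — solving exactly, f² + N·c·f − N·c·H = 0 ⇒ f = (−N·c + √((N·c)² + 4·N·c·H))/2 = (−0.36 + √159840)/2 ≈ 199.72 mm, so f ≈ 200 mm.

200 mm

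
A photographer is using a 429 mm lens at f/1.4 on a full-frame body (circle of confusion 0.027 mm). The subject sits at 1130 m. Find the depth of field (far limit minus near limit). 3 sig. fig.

Hyperfocal distance H = f²/(N·c) + f = 429²/(1.4 × 0.027) + 429 = 184041/0.0378 + 429 ≈ 4869238.5 mm ≈ 4869 m.
Near limit Dn = s·(H − f)/(H + s − 2f) = 1130000 × (4869238.5 − 429) / (4869238.5 + 1130000 − 2 × 429) = 1130000 × 4868809.5 / 5998380.5 ≈ 917207 mm.
Far limit Df = s·(H − f)/(H − s) = 1130000 × (4869238.5 − 429) / (4869238.5 − 1130000) = 1130000 × 4868809.5 / 3739238.5 ≈ 1471357 mm.
Depth of field = Df − Dn = 1471357 − 917207 ≈ 554150 mm ≈ 554 m.

554 m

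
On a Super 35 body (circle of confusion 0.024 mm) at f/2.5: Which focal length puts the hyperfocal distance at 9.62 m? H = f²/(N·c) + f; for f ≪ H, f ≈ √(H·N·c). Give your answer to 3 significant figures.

24.0 mm

From H = f²/(N·c) + f, with f ≪ H: f ≈ √(H·N·c) = √(9620 × 2.5 × 0.024) = √577.20 ≈ 24.02 mm.
The +f correction barely moves this — solving exactly, f² + N·c·f − N·c·H = 0 ⇒ f = (−N·c + √((N·c)² + 4·N·c·H))/2 = (−0.06 + √2308.8)/2 ≈ 23.995 mm, so f ≈ 24.0 mm.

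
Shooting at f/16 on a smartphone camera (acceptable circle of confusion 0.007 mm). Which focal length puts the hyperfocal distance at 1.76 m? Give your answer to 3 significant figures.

14.0 mm

From H = f²/(N·c) + f, with f ≪ H: f ≈ √(H·N·c) = √(1760 × 16 × 0.007) = √197.12 ≈ 14.04 mm.
The +f correction barely moves this — solving exactly, f² + N·c·f − N·c·H = 0 ⇒ f = (−N·c + √((N·c)² + 4·N·c·H))/2 = (−0.112 + √788.49)/2 ≈ 13.984 mm, so f ≈ 14.0 mm.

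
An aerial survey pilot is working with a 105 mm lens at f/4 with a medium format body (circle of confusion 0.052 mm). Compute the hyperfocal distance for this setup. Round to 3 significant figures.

53.1 m

Hyperfocal distance H = f²/(N·c) + f = 105²/(4 × 0.052) + 105 = 11025/0.208 + 105 ≈ 53109.8 mm ≈ 53.1 m.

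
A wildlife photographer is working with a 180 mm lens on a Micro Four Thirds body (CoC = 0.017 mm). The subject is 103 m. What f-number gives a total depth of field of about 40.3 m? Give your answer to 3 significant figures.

Write h = H − f = f²/(N·c). The thin-lens limits are Dn = s·h/(h + (s−f)) and Df = s·h/(h − (s−f)), so DoF = Df − Dn = 2·s·(s−f)·h / (h² − (s−f)²).
That is a quadratic in h: DoF·h² − 2·s·(s−f)·h − DoF·(s−f)² = 0 ⇒ h = (s−f)·(s + √(s² + DoF²)) / DoF = 102820 × (103000 + √(103000² + 40300²)) / 40300 = 102820 × (103000 + 110603) / 40300 ≈ 544980 mm.
Then N = f²/(c·h) = 180² / (0.017 × 544980) = 32400 / 9264.7 ≈ 3.50.

f/3.50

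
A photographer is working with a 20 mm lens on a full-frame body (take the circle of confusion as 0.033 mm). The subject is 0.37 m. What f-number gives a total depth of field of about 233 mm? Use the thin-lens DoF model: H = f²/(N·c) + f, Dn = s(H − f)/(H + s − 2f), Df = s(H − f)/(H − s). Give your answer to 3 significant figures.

f/10

Write h = H − f = f²/(N·c). The thin-lens limits are Dn = s·h/(h + (s−f)) and Df = s·h/(h − (s−f)), so DoF = Df − Dn = 2·s·(s−f)·h / (h² − (s−f)²).
That is a quadratic in h: DoF·h² − 2·s·(s−f)·h − DoF·(s−f)² = 0 ⇒ h = (s−f)·(s + √(s² + DoF²)) / DoF = 350 × (370 + √(370² + 233²)) / 233 = 350 × (370 + 437.252) / 233 ≈ 1212.6 mm.
Then N = f²/(c·h) = 20² / (0.033 × 1212.6) = 400 / 40.016 ≈ 10.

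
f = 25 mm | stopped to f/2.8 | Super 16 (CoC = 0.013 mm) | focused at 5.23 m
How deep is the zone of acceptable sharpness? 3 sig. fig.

Hyperfocal distance H = f²/(N·c) + f = 25²/(2.8 × 0.013) + 25 = 625/0.0364 + 25 ≈ 17195.3 mm ≈ 17.20 m.
Near limit Dn = s·(H − f)/(H + s − 2f) = 5230 × (17195.3 − 25) / (17195.3 + 5230 − 2 × 25) = 5230 × 17170.3 / 22375.3 ≈ 4013.4 mm.
Far limit Df = s·(H − f)/(H − s) = 5230 × (17195.3 − 25) / (17195.3 − 5230) = 5230 × 17170.3 / 11965.3 ≈ 7505.1 mm.
Depth of field = Df − Dn = 7505.1 − 4013.4 ≈ 3491.7 mm ≈ 3.49 m.

3.49 m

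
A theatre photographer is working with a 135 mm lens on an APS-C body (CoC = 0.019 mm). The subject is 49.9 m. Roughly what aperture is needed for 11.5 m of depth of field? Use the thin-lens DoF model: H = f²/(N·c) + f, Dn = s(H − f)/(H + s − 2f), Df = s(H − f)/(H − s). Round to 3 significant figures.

f/2.19

Write h = H − f = f²/(N·c). The thin-lens limits are Dn = s·h/(h + (s−f)) and Df = s·h/(h − (s−f)), so DoF = Df − Dn = 2·s·(s−f)·h / (h² − (s−f)²).
That is a quadratic in h: DoF·h² − 2·s·(s−f)·h − DoF·(s−f)² = 0 ⇒ h = (s−f)·(s + √(s² + DoF²)) / DoF = 49765 × (49900 + √(49900² + 11500²)) / 11500 = 49765 × (49900 + 51208.0) / 11500 ≈ 437534 mm.
Then N = f²/(c·h) = 135² / (0.019 × 437534) = 18225 / 8313.1 ≈ 2.19.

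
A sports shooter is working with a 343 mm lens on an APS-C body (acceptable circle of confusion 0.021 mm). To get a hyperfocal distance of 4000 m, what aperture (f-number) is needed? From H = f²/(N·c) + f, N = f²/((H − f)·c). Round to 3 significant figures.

Rearrange H = f²/(N·c) + f for N: N = f² / ((H − f)·c).
N = 343² / ((4000000 − 343) × 0.021) = 117649 / 83993 ≈ 1.40.

f/1.40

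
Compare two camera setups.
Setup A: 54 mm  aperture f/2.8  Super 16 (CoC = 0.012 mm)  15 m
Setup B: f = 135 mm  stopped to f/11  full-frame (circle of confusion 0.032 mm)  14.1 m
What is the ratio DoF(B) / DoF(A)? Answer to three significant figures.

1.54

Setup A: H = 54²/(2.8×0.012) + 54 ≈ 86839.7 mm; DoF = Df − Dn = 18120.7 − 12796.3 ≈ 5324.4 mm.
Setup B: H = 135²/(11×0.032) + 135 ≈ 51910.6 mm; DoF = Df − Dn = 19307.7 − 11104.8 ≈ 8202.9 mm.
Ratio = 8202.9 / 5324.4 ≈ 1.54.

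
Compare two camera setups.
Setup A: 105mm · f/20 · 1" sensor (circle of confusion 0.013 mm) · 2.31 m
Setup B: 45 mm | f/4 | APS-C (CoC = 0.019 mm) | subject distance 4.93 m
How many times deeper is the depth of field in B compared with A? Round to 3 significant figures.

7.77

Setup A: H = 105²/(20×0.013) + 105 ≈ 42508.8 mm; DoF = Df − Dn = 2436.71 − 2195.82 ≈ 240.89 mm.
Setup B: H = 45²/(4×0.019) + 45 ≈ 26689.7 mm; DoF = Df − Dn = 6036.8 − 4166.2 ≈ 1870.6 mm.
Ratio = 1870.6 / 240.89 ≈ 7.77.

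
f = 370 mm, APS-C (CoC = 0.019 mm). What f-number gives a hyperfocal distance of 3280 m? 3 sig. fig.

f/2.20

Rearrange H = f²/(N·c) + f for N: N = f² / ((H − f)·c).
N = 370² / ((3280000 − 370) × 0.019) = 136900 / 62313 ≈ 2.20.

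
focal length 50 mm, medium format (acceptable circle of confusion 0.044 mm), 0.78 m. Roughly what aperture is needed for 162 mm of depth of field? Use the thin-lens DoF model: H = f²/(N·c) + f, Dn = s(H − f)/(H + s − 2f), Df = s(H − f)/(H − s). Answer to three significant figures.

f/8

Write h = H − f = f²/(N·c). The thin-lens limits are Dn = s·h/(h + (s−f)) and Df = s·h/(h − (s−f)), so DoF = Df − Dn = 2·s·(s−f)·h / (h² − (s−f)²).
That is a quadratic in h: DoF·h² − 2·s·(s−f)·h − DoF·(s−f)² = 0 ⇒ h = (s−f)·(s + √(s² + DoF²)) / DoF = 730 × (780 + √(780² + 162²)) / 162 = 730 × (780 + 796.645) / 162 ≈ 7104.6 mm.
Then N = f²/(c·h) = 50² / (0.044 × 7104.6) = 2500 / 312.60 ≈ 8.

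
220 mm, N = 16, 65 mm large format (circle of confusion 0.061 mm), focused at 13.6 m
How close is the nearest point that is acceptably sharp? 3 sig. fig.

10.7 m

Hyperfocal distance H = f²/(N·c) + f = 220²/(16 × 0.061) + 220 = 48400/0.976 + 220 ≈ 49810.2 mm ≈ 49.81 m.
Near limit Dn = s·(H − f)/(H + s − 2f) = 13600 × (49810.2 − 220) / (49810.2 + 13600 − 2 × 220) = 13600 × 49590.2 / 62970.2 ≈ 10710 mm ≈ 10.7 m.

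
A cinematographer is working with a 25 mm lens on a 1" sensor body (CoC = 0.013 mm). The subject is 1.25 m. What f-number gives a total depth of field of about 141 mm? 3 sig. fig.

f/2.21

Write h = H − f = f²/(N·c). The thin-lens limits are Dn = s·h/(h + (s−f)) and Df = s·h/(h − (s−f)), so DoF = Df − Dn = 2·s·(s−f)·h / (h² − (s−f)²).
That is a quadratic in h: DoF·h² − 2·s·(s−f)·h − DoF·(s−f)² = 0 ⇒ h = (s−f)·(s + √(s² + DoF²)) / DoF = 1225 × (1250 + √(1250² + 141²)) / 141 = 1225 × (1250 + 1257.93) / 141 ≈ 21789 mm.
Then N = f²/(c·h) = 25² / (0.013 × 21789) = 625 / 283.25 ≈ 2.21.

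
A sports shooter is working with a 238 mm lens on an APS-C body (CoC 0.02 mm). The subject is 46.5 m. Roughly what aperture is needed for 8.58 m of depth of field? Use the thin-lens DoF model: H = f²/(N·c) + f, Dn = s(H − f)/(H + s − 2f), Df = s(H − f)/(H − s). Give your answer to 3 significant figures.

Write h = H − f = f²/(N·c). The thin-lens limits are Dn = s·h/(h + (s−f)) and Df = s·h/(h − (s−f)), so DoF = Df − Dn = 2·s·(s−f)·h / (h² − (s−f)²).
That is a quadratic in h: DoF·h² − 2·s·(s−f)·h − DoF·(s−f)² = 0 ⇒ h = (s−f)·(s + √(s² + DoF²)) / DoF = 46262 × (46500 + √(46500² + 8580²)) / 8580 = 46262 × (46500 + 47284.9) / 8580 ≈ 505674 mm.
Then N = f²/(c·h) = 238² / (0.02 × 505674) = 56644 / 10113 ≈ 5.60.

f/5.60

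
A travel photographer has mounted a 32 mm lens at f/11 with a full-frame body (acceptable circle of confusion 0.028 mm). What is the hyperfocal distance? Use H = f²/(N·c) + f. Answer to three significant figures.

3.36 m

Hyperfocal distance H = f²/(N·c) + f = 32²/(11 × 0.028) + 32 = 1024/0.308 + 32 ≈ 3356.7 mm ≈ 3.36 m.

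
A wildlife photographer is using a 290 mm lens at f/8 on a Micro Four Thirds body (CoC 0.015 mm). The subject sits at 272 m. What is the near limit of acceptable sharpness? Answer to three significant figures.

196 m

Hyperfocal distance H = f²/(N·c) + f = 290²/(8 × 0.015) + 290 = 84100/0.12 + 290 ≈ 701123.3 mm ≈ 701.1 m.
Near limit Dn = s·(H − f)/(H + s − 2f) = 272000 × (701123.3 − 290) / (701123.3 + 272000 − 2 × 290) = 272000 × 700833.3 / 972543.3 ≈ 196008 mm ≈ 196 m.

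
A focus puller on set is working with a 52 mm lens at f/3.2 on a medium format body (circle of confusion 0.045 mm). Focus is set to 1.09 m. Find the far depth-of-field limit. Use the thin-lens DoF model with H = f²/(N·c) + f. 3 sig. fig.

1.15 m

Hyperfocal distance H = f²/(N·c) + f = 52²/(3.2 × 0.045) + 52 = 2704/0.144 + 52 ≈ 18829.8 mm ≈ 18.83 m.
Far limit Df = s·(H − f)/(H − s) = 1090 × (18829.8 − 52) / (18829.8 − 1090) = 1090 × 18777.8 / 17739.8 ≈ 1153.8 mm ≈ 1.15 m.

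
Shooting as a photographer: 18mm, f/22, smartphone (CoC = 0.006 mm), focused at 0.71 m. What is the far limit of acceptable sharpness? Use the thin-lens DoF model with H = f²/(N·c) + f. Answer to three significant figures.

Hyperfocal distance H = f²/(N·c) + f = 18²/(22 × 0.006) + 18 = 324/0.132 + 18 ≈ 2472.5 mm ≈ 2.473 m.
Far limit Df = s·(H − f)/(H − s) = 710 × (2472.5 − 18) / (2472.5 − 710) = 710 × 2454.5 / 1762.5 ≈ 988.76 mm ≈ 0.989 m.

0.989 m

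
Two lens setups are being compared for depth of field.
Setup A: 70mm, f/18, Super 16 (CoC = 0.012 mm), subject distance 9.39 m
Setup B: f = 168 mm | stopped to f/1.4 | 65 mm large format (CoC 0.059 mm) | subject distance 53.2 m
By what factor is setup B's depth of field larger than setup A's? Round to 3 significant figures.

Setup A: H = 70²/(18×0.012) + 70 ≈ 22755.2 mm; DoF = Df − Dn = 15938.0 − 6655.6 ≈ 9282.4 mm.
Setup B: H = 168²/(1.4×0.059) + 168 ≈ 341862.9 mm; DoF = Df − Dn = 62974 − 46053 ≈ 16921 mm.
Ratio = 16921 / 9282.4 ≈ 1.82.

1.82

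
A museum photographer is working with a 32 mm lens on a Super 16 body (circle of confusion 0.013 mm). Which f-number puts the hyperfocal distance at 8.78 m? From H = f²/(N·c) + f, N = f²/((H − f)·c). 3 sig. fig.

Rearrange H = f²/(N·c) + f for N: N = f² / ((H − f)·c).
N = 32² / ((8780 − 32) × 0.013) = 1024 / 113.7 ≈ 9.

f/9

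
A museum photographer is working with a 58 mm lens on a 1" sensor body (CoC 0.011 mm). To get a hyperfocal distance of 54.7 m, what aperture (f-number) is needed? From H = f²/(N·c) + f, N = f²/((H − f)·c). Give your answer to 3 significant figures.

f/5.60

Rearrange H = f²/(N·c) + f for N: N = f² / ((H − f)·c).
N = 58² / ((54700 − 58) × 0.011) = 3364 / 601.1 ≈ 5.60.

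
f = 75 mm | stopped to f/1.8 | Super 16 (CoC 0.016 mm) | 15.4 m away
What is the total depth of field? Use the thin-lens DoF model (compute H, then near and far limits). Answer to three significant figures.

2.43 m

Hyperfocal distance H = f²/(N·c) + f = 75²/(1.8 × 0.016) + 75 = 5625/0.0288 + 75 ≈ 195387.5 mm ≈ 195.4 m.
Near limit Dn = s·(H − f)/(H + s − 2f) = 15400 × (195387.5 − 75) / (195387.5 + 15400 − 2 × 75) = 15400 × 195312.5 / 210637.5 ≈ 14279.6 mm.
Far limit Df = s·(H − f)/(H − s) = 15400 × (195387.5 − 75) / (195387.5 − 15400) = 15400 × 195312.5 / 179987.5 ≈ 16711.2 mm.
Depth of field = Df − Dn = 16711.2 − 14279.6 ≈ 2431.6 mm ≈ 2.43 m.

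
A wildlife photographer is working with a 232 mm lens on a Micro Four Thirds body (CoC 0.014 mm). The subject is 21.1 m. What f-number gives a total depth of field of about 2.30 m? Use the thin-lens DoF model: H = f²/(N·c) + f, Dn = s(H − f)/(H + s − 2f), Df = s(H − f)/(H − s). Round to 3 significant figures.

Write h = H − f = f²/(N·c). The thin-lens limits are Dn = s·h/(h + (s−f)) and Df = s·h/(h − (s−f)), so DoF = Df − Dn = 2·s·(s−f)·h / (h² − (s−f)²).
That is a quadratic in h: DoF·h² − 2·s·(s−f)·h − DoF·(s−f)² = 0 ⇒ h = (s−f)·(s + √(s² + DoF²)) / DoF = 20868 × (21100 + √(21100² + 2300²)) / 2300 = 20868 × (21100 + 21225.0) / 2300 ≈ 384016 mm.
Then N = f²/(c·h) = 232² / (0.014 × 384016) = 53824 / 5376.2 ≈ 10.

f/10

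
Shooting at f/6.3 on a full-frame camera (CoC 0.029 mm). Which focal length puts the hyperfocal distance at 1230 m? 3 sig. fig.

From H = f²/(N·c) + f, with f ≪ H: f ≈ √(H·N·c) = √(1230000 × 6.3 × 0.029) = √224721 ≈ 474.0 mm.
The +f correction barely moves this — solving exactly, f² + N·c·f − N·c·H = 0 ⇒ f = (−N·c + √((N·c)² + 4·N·c·H))/2 = (−0.1827 + √898884)/2 ≈ 473.96 mm, so f ≈ 474 mm.

474 mm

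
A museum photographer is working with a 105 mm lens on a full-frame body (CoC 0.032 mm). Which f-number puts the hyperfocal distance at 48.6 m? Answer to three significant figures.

Rearrange H = f²/(N·c) + f for N: N = f² / ((H − f)·c).
N = 105² / ((48600 − 105) × 0.032) = 11025 / 1552 ≈ 7.10.

f/7.10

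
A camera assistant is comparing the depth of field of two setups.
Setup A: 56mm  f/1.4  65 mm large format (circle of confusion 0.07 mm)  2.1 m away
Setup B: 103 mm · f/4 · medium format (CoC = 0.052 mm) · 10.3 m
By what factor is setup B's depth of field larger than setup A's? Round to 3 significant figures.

15.9

Setup A: H = 56²/(1.4×0.07) + 56 ≈ 32056.0 mm; DoF = Df − Dn = 2243.29 − 1973.92 ≈ 269.37 mm.
Setup B: H = 103²/(4×0.052) + 103 ≈ 51107.8 mm; DoF = Df − Dn = 12873.8 − 8583.9 ≈ 4289.9 mm.
Ratio = 4289.9 / 269.37 ≈ 15.9.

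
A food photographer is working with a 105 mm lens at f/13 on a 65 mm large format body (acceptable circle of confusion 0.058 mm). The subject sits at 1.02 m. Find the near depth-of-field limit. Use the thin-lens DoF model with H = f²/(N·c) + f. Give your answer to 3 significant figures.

Hyperfocal distance H = f²/(N·c) + f = 105²/(13 × 0.058) + 105 = 11025/0.754 + 105 ≈ 14727.0 mm ≈ 14.73 m.
Near limit Dn = s·(H − f)/(H + s − 2f) = 1020 × (14727.0 − 105) / (14727.0 + 1020 − 2 × 105) = 1020 × 14622.0 / 15537.0 ≈ 959.93 mm ≈ 0.960 m.

0.960 m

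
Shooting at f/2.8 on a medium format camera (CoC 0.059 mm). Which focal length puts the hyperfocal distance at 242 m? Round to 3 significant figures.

From H = f²/(N·c) + f, with f ≪ H: f ≈ √(H·N·c) = √(242000 × 2.8 × 0.059) = √39978 ≈ 199.9 mm.
The +f correction barely moves this — solving exactly, f² + N·c·f − N·c·H = 0 ⇒ f = (−N·c + √((N·c)² + 4·N·c·H))/2 = (−0.1652 + √159914)/2 ≈ 199.86 mm, so f ≈ 200 mm.

200 mm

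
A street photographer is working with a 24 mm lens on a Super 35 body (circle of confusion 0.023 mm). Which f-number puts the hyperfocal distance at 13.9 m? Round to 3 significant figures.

f/1.80

Rearrange H = f²/(N·c) + f for N: N = f² / ((H − f)·c).
N = 24² / ((13900 − 24) × 0.023) = 576 / 319.1 ≈ 1.80.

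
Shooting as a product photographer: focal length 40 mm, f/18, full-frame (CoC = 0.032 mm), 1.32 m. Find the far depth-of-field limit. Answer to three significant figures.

2.45 m

Hyperfocal distance H = f²/(N·c) + f = 40²/(18 × 0.032) + 40 = 1600/0.576 + 40 ≈ 2817.8 mm ≈ 2.818 m.
Far limit Df = s·(H − f)/(H − s) = 1320 × (2817.8 − 40) / (2817.8 − 1320) = 1320 × 2777.8 / 1497.8 ≈ 2448.1 mm ≈ 2.45 m.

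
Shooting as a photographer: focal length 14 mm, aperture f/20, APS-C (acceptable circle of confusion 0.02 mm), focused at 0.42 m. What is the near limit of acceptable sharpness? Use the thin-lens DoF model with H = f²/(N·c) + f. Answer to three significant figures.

Hyperfocal distance H = f²/(N·c) + f = 14²/(20 × 0.02) + 14 = 196/0.4 + 14 ≈ 504.0 mm ≈ 0.504 m.
Near limit Dn = s·(H − f)/(H + s − 2f) = 420 × (504.0 − 14) / (504.0 + 420 − 2 × 14) = 420 × 490.0 / 896.0 ≈ 229.69 mm.

230 mm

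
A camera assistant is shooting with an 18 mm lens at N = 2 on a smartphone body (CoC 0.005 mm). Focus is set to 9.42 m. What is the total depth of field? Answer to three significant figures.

5.97 m

Hyperfocal distance H = f²/(N·c) + f = 18²/(2 × 0.005) + 18 = 324/0.01 + 18 ≈ 32418.0 mm ≈ 32.42 m.
Near limit Dn = s·(H − f)/(H + s − 2f) = 9420 × (32418.0 − 18) / (32418.0 + 9420 − 2 × 18) = 9420 × 32400.0 / 41802.0 ≈ 7301.3 mm.
Far limit Df = s·(H − f)/(H − s) = 9420 × (32418.0 − 18) / (32418.0 − 9420) = 9420 × 32400.0 / 22998.0 ≈ 13271.1 mm.
Depth of field = Df − Dn = 13271.1 − 7301.3 ≈ 5969.8 mm ≈ 5.97 m.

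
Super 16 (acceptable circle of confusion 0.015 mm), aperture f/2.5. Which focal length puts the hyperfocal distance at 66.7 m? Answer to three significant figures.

From H = f²/(N·c) + f, with f ≪ H: f ≈ √(H·N·c) = √(66700 × 2.5 × 0.015) = √2501.2 ≈ 50.01 mm.
The +f correction barely moves this — solving exactly, f² + N·c·f − N·c·H = 0 ⇒ f = (−N·c + √((N·c)² + 4·N·c·H))/2 = (−0.0375 + √10005)/2 ≈ 49.994 mm, so f ≈ 50.0 mm.

50.0 mm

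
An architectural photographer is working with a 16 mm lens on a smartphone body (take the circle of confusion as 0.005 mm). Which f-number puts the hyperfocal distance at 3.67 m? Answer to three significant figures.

f/14

Rearrange H = f²/(N·c) + f for N: N = f² / ((H − f)·c).
N = 16² / ((3670 − 16) × 0.005) = 256 / 18.27 ≈ 14.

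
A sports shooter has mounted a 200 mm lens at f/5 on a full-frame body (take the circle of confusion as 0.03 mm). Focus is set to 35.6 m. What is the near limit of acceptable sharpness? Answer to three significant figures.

Hyperfocal distance H = f²/(N·c) + f = 200²/(5 × 0.03) + 200 = 40000/0.15 + 200 ≈ 266866.7 mm ≈ 266.9 m.
Near limit Dn = s·(H − f)/(H + s − 2f) = 35600 × (266866.7 − 200) / (266866.7 + 35600 − 2 × 200) = 35600 × 266666.7 / 302066.7 ≈ 31428 mm ≈ 31.4 m.

31.4 m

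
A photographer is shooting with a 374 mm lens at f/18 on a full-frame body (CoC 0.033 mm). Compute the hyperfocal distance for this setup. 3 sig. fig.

236 m

Hyperfocal distance H = f²/(N·c) + f = 374²/(18 × 0.033) + 374 = 139876/0.594 + 374 ≈ 235855.5 mm ≈ 236 m.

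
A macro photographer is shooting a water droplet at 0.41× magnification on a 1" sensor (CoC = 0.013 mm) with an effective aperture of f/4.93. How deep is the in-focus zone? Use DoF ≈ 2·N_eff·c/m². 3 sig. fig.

0.763 mm

At magnification m, DoF ≈ 2·N_eff·c/m² = 2 × 4.93 × 0.013 / 0.41² = 0.1282 / 0.1681 ≈ 0.763 mm.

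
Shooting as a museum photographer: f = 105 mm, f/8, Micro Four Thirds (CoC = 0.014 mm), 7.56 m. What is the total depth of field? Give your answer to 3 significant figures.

1.15 m

Hyperfocal distance H = f²/(N·c) + f = 105²/(8 × 0.014) + 105 = 11025/0.112 + 105 ≈ 98542.5 mm ≈ 98.54 m.
Near limit Dn = s·(H − f)/(H + s − 2f) = 7560 × (98542.5 − 105) / (98542.5 + 7560 − 2 × 105) = 7560 × 98437.5 / 105892.5 ≈ 7027.8 mm.
Far limit Df = s·(H − f)/(H − s) = 7560 × (98542.5 − 105) / (98542.5 − 7560) = 7560 × 98437.5 / 90982.5 ≈ 8179.5 mm.
Depth of field = Df − Dn = 8179.5 − 7027.8 ≈ 1151.7 mm ≈ 1.15 m.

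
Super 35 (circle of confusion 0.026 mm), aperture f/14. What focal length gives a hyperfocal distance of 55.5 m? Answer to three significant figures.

From H = f²/(N·c) + f, with f ≪ H: f ≈ √(H·N·c) = √(55500 × 14 × 0.026) = √20202 ≈ 142.1 mm.
The +f correction barely moves this — solving exactly, f² + N·c·f − N·c·H = 0 ⇒ f = (−N·c + √((N·c)² + 4·N·c·H))/2 = (−0.364 + √80808)/2 ≈ 141.95 mm, so f ≈ 142 mm.

142 mm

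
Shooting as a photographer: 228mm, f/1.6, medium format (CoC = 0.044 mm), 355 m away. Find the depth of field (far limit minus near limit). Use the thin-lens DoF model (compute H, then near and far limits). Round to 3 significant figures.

Hyperfocal distance H = f²/(N·c) + f = 228²/(1.6 × 0.044) + 228 = 51984/0.0704 + 228 ≈ 738637.1 mm ≈ 738.6 m.
Near limit Dn = s·(H − f)/(H + s − 2f) = 355000 × (738637.1 − 228) / (738637.1 + 355000 − 2 × 228) = 355000 × 738409.1 / 1093181.1 ≈ 239791 mm.
Far limit Df = s·(H − f)/(H − s) = 355000 × (738637.1 − 228) / (738637.1 − 355000) = 355000 × 738409.1 / 383637.1 ≈ 683290 mm.
Depth of field = Df − Dn = 683290 − 239791 ≈ 443499 mm ≈ 443 m.

443 m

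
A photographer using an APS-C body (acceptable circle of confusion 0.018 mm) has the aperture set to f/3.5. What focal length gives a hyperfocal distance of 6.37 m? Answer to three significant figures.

From H = f²/(N·c) + f, with f ≪ H: f ≈ √(H·N·c) = √(6370 × 3.5 × 0.018) = √401.31 ≈ 20.03 mm.
The +f correction barely moves this — solving exactly, f² + N·c·f − N·c·H = 0 ⇒ f = (−N·c + √((N·c)² + 4·N·c·H))/2 = (−0.063 + √1605.2)/2 ≈ 20.001 mm, so f ≈ 20.0 mm.

20.0 mm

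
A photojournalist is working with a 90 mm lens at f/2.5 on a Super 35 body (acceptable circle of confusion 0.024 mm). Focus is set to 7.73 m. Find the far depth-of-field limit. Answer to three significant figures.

8.19 m

Hyperfocal distance H = f²/(N·c) + f = 90²/(2.5 × 0.024) + 90 = 8100/0.06 + 90 ≈ 135090.0 mm ≈ 135.1 m.
Far limit Df = s·(H − f)/(H − s) = 7730 × (135090.0 − 90) / (135090.0 − 7730) = 7730 × 135000.0 / 127360.0 ≈ 8193.7 mm ≈ 8.19 m.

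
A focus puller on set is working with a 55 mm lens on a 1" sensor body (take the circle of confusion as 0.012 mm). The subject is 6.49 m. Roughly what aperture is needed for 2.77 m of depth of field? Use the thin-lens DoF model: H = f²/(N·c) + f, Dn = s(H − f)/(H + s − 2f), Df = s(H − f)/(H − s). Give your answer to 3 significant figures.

f/8.01

Write h = H − f = f²/(N·c). The thin-lens limits are Dn = s·h/(h + (s−f)) and Df = s·h/(h − (s−f)), so DoF = Df − Dn = 2·s·(s−f)·h / (h² − (s−f)²).
That is a quadratic in h: DoF·h² − 2·s·(s−f)·h − DoF·(s−f)² = 0 ⇒ h = (s−f)·(s + √(s² + DoF²)) / DoF = 6435 × (6490 + √(6490² + 2770²)) / 2770 = 6435 × (6490 + 7056.42) / 2770 ≈ 31470 mm.
Then N = f²/(c·h) = 55² / (0.012 × 31470) = 3025 / 377.64 ≈ 8.01.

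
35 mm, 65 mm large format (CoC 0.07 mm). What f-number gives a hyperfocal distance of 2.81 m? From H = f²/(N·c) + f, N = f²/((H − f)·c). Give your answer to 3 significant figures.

Rearrange H = f²/(N·c) + f for N: N = f² / ((H − f)·c).
N = 35² / ((2810 − 35) × 0.07) = 1225 / 194.3 ≈ 6.31.

f/6.31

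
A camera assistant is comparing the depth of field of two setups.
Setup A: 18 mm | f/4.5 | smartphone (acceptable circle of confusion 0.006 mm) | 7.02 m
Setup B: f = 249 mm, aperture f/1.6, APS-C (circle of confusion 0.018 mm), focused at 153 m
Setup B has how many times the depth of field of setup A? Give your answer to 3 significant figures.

1.76

Setup A: H = 18²/(4.5×0.006) + 18 ≈ 12018.0 mm; DoF = Df − Dn = 16855 − 4433 ≈ 12422 mm.
Setup B: H = 249²/(1.6×0.018) + 249 ≈ 2153061.5 mm; DoF = Df − Dn = 164685 − 142863 ≈ 21822 mm.
Ratio = 21822 / 12422 ≈ 1.76.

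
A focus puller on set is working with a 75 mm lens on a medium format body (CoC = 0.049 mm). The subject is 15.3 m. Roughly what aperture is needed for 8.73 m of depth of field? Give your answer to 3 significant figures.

Write h = H − f = f²/(N·c). The thin-lens limits are Dn = s·h/(h + (s−f)) and Df = s·h/(h − (s−f)), so DoF = Df − Dn = 2·s·(s−f)·h / (h² − (s−f)²).
That is a quadratic in h: DoF·h² − 2·s·(s−f)·h − DoF·(s−f)² = 0 ⇒ h = (s−f)·(s + √(s² + DoF²)) / DoF = 15225 × (15300 + √(15300² + 8730²)) / 8730 = 15225 × (15300 + 17615.4) / 8730 ≈ 57404 mm.
Then N = f²/(c·h) = 75² / (0.049 × 57404) = 5625 / 2812.8 ≈ 2.00.

f/2.00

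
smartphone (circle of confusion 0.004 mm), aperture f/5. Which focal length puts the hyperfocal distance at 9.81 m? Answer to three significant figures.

14.0 mm

From H = f²/(N·c) + f, with f ≪ H: f ≈ √(H·N·c) = √(9810 × 5 × 0.004) = √196.20 ≈ 14.01 mm.
The +f correction barely moves this — solving exactly, f² + N·c·f − N·c·H = 0 ⇒ f = (−N·c + √((N·c)² + 4·N·c·H))/2 = (−0.02 + √784.80)/2 ≈ 13.997 mm, so f ≈ 14.0 mm.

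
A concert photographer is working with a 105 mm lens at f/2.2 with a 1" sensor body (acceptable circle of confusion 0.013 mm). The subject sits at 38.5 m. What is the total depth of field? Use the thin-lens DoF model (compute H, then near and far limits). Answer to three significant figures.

7.75 m

Hyperfocal distance H = f²/(N·c) + f = 105²/(2.2 × 0.013) + 105 = 11025/0.0286 + 105 ≈ 385594.5 mm ≈ 385.6 m.
Near limit Dn = s·(H − f)/(H + s − 2f) = 38500 × (385594.5 − 105) / (385594.5 + 38500 − 2 × 105) = 38500 × 385489.5 / 423884.5 ≈ 35012.7 mm.
Far limit Df = s·(H − f)/(H − s) = 38500 × (385594.5 − 105) / (385594.5 − 38500) = 38500 × 385489.5 / 347094.5 ≈ 42758.8 mm.
Depth of field = Df − Dn = 42758.8 − 35012.7 ≈ 7746.1 mm ≈ 7.75 m.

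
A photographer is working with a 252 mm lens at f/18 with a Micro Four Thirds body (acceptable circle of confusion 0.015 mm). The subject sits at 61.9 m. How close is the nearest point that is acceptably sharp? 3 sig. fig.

49.0 m

Hyperfocal distance H = f²/(N·c) + f = 252²/(18 × 0.015) + 252 = 63504/0.27 + 252 ≈ 235452.0 mm ≈ 235.5 m.
Near limit Dn = s·(H − f)/(H + s − 2f) = 61900 × (235452.0 − 252) / (235452.0 + 61900 − 2 × 252) = 61900 × 235200.0 / 296848.0 ≈ 49045 mm ≈ 49.0 m.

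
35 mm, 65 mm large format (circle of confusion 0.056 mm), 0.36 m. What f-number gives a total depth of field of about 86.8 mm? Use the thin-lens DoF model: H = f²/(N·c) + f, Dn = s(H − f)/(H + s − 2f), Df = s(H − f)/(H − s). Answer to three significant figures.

Write h = H − f = f²/(N·c). The thin-lens limits are Dn = s·h/(h + (s−f)) and Df = s·h/(h − (s−f)), so DoF = Df − Dn = 2·s·(s−f)·h / (h² − (s−f)²).
That is a quadratic in h: DoF·h² − 2·s·(s−f)·h − DoF·(s−f)² = 0 ⇒ h = (s−f)·(s + √(s² + DoF²)) / DoF = 325 × (360 + √(360² + 86.8²)) / 86.8 = 325 × (360 + 370.316) / 86.8 ≈ 2734.5 mm.
Then N = f²/(c·h) = 35² / (0.056 × 2734.5) = 1225 / 153.13 ≈ 8.

f/8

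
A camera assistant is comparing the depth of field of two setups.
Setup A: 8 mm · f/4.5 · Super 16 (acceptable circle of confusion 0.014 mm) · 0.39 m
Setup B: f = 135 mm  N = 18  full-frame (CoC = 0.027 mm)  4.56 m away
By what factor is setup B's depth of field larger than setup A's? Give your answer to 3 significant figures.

Setup A: H = 8²/(4.5×0.014) + 8 ≈ 1023.9 mm; DoF = Df − Dn = 625.03 − 283.42 ≈ 341.61 mm.
Setup B: H = 135²/(18×0.027) + 135 ≈ 37635.0 mm; DoF = Df − Dn = 5170.1 − 4078.7 ≈ 1091.4 mm.
Ratio = 1091.4 / 341.61 ≈ 3.19.

3.19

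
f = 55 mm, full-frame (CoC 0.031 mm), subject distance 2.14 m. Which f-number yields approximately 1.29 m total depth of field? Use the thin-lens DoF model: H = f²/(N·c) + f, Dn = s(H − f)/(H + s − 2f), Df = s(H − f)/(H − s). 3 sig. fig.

f/13

Write h = H − f = f²/(N·c). The thin-lens limits are Dn = s·h/(h + (s−f)) and Df = s·h/(h − (s−f)), so DoF = Df − Dn = 2·s·(s−f)·h / (h² − (s−f)²).
That is a quadratic in h: DoF·h² − 2·s·(s−f)·h − DoF·(s−f)² = 0 ⇒ h = (s−f)·(s + √(s² + DoF²)) / DoF = 2085 × (2140 + √(2140² + 1290²)) / 1290 = 2085 × (2140 + 2498.74) / 1290 ≈ 7497.5 mm.
Then N = f²/(c·h) = 55² / (0.031 × 7497.5) = 3025 / 232.42 ≈ 13.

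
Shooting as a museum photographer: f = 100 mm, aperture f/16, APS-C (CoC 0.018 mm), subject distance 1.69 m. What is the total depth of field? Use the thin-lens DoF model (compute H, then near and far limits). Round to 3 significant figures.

Hyperfocal distance H = f²/(N·c) + f = 100²/(16 × 0.018) + 100 = 10000/0.288 + 100 ≈ 34822.2 mm ≈ 34.82 m.
Near limit Dn = s·(H − f)/(H + s − 2f) = 1690 × (34822.2 − 100) / (34822.2 + 1690 − 2 × 100) = 1690 × 34722.2 / 36312.2 ≈ 1616.00 mm.
Far limit Df = s·(H − f)/(H − s) = 1690 × (34822.2 − 100) / (34822.2 − 1690) = 1690 × 34722.2 / 33132.2 ≈ 1771.10 mm.
Depth of field = Df − Dn = 1771.10 − 1616.00 ≈ 155.10 mm.

155 mm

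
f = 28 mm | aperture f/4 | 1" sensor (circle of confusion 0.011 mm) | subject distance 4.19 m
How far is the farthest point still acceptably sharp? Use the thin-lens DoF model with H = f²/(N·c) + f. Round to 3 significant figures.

5.47 m

Hyperfocal distance H = f²/(N·c) + f = 28²/(4 × 0.011) + 28 = 784/0.044 + 28 ≈ 17846.2 mm ≈ 17.85 m.
Far limit Df = s·(H − f)/(H − s) = 4190 × (17846.2 − 28) / (17846.2 − 4190) = 4190 × 17818.2 / 13656.2 ≈ 5467.0 mm ≈ 5.47 m.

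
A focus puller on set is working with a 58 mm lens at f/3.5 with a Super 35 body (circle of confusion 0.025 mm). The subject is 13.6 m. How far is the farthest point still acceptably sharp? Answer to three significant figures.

21.0 m

Hyperfocal distance H = f²/(N·c) + f = 58²/(3.5 × 0.025) + 58 = 3364/0.0875 + 58 ≈ 38503.7 mm ≈ 38.50 m.
Far limit Df = s·(H − f)/(H − s) = 13600 × (38503.7 − 58) / (38503.7 − 13600) = 13600 × 38445.7 / 24903.7 ≈ 20995 mm ≈ 21.0 m.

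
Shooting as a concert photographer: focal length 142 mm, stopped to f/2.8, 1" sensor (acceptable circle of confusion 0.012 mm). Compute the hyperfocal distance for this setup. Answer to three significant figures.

600 m

Hyperfocal distance H = f²/(N·c) + f = 142²/(2.8 × 0.012) + 142 = 20164/0.0336 + 142 ≈ 600261.0 mm ≈ 600 m.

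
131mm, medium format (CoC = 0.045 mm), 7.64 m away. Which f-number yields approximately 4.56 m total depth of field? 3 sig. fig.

f/14

Write h = H − f = f²/(N·c). The thin-lens limits are Dn = s·h/(h + (s−f)) and Df = s·h/(h − (s−f)), so DoF = Df − Dn = 2·s·(s−f)·h / (h² − (s−f)²).
That is a quadratic in h: DoF·h² − 2·s·(s−f)·h − DoF·(s−f)² = 0 ⇒ h = (s−f)·(s + √(s² + DoF²)) / DoF = 7509 × (7640 + √(7640² + 4560²)) / 4560 = 7509 × (7640 + 8897.37) / 4560 ≈ 27232 mm.
Then N = f²/(c·h) = 131² / (0.045 × 27232) = 17161 / 1225.5 ≈ 14.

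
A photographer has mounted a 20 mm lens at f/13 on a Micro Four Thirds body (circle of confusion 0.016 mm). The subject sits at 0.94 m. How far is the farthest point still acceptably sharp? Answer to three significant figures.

1.80 m

Hyperfocal distance H = f²/(N·c) + f = 20²/(13 × 0.016) + 20 = 400/0.208 + 20 ≈ 1943.1 mm ≈ 1.943 m.
Far limit Df = s·(H − f)/(H − s) = 940 × (1943.1 − 20) / (1943.1 − 940) = 940 × 1923.1 / 1003.1 ≈ 1802.1 mm ≈ 1.80 m.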